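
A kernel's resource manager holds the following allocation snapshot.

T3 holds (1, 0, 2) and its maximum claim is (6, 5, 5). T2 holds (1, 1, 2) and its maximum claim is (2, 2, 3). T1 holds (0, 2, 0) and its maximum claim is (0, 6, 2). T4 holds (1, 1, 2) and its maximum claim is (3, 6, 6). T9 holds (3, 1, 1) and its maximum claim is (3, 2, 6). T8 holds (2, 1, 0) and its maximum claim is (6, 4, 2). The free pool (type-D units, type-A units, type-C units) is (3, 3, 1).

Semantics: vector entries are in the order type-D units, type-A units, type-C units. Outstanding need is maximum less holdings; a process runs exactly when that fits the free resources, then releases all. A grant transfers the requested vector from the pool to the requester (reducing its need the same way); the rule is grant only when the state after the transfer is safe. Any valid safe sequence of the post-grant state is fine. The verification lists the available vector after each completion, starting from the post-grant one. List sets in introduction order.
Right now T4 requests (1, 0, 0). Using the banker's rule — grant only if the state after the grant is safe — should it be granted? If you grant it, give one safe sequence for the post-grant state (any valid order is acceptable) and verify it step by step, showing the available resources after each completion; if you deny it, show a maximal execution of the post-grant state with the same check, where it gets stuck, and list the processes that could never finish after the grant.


DENY — the pretend-granted state is unsafe.
Key observation: after T2, T1 the pool peaks at (3, 6, 3), and each blocked process is short somewhere: T3 on type-D units; T4 on type-C units; T9 on type-C units; T8 on type-D units.
Pretend the grant happened; the run T2, T1 goes as far as possible. Verifying each step:
  pool = (2, 3, 1)
  T2 needs (1, 1, 1) <= (2, 3, 1) -> finishes; pool += (1, 1, 2) = (3, 4, 3)
  T1 needs (0, 4, 2) <= (3, 4, 3) -> finishes; pool += (0, 2, 0) = (3, 6, 3)
  T3 cannot run: need (5, 5, 3) vs free (3, 6, 3) (insufficient type-D units)
  T4 cannot run: need (1, 5, 4) vs free (3, 6, 3) (insufficient type-C units)
  T9 cannot run: need (0, 1, 5) vs free (3, 6, 3) (insufficient type-C units)
  T8 cannot run: need (4, 3, 2) vs free (3, 6, 3) (insufficient type-D units)
Processes that could never finish after the grant: T3, T4, T9 and T8.


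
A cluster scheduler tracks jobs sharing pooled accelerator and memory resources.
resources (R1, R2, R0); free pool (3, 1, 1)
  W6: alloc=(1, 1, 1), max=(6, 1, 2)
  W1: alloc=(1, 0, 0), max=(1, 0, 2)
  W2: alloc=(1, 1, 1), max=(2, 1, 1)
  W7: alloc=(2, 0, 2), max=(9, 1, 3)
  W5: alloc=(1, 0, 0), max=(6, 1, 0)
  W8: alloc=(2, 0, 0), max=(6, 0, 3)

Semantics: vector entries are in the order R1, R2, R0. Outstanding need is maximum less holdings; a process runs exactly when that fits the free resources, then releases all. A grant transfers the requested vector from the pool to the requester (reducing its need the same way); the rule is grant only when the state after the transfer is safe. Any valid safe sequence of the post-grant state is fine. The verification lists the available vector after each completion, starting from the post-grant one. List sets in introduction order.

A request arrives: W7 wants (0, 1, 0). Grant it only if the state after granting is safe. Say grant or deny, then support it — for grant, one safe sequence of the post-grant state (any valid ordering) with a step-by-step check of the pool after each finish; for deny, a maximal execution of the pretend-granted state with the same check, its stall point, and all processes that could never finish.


GRANT — the state after the grant stays safe, e.g. via W2, W1, W6, W5, W8, W7.
Key observation: even at the reduced pool (3, 0, 1), W2 fits immediately, so safety survives the grant.
Verifying the post-grant state step by step:
  pool = (3, 0, 1)
  W2 needs (1, 0, 0) <= (3, 0, 1) -> finishes; pool += (1, 1, 1) = (4, 1, 2)
  W1 needs (0, 0, 2) <= (4, 1, 2) -> finishes; pool += (1, 0, 0) = (5, 1, 2)
  W6 needs (5, 0, 1) <= (5, 1, 2) -> finishes; pool += (1, 1, 1) = (6, 2, 3)
  W5 needs (5, 1, 0) <= (6, 2, 3) -> finishes; pool += (1, 0, 0) = (7, 2, 3)
  W8 needs (4, 0, 3) <= (7, 2, 3) -> finishes; pool += (2, 0, 0) = (9, 2, 3)
  W7 needs (7, 0, 1) <= (9, 2, 3) -> finishes; pool += (2, 1, 2) = (11, 3, 5)


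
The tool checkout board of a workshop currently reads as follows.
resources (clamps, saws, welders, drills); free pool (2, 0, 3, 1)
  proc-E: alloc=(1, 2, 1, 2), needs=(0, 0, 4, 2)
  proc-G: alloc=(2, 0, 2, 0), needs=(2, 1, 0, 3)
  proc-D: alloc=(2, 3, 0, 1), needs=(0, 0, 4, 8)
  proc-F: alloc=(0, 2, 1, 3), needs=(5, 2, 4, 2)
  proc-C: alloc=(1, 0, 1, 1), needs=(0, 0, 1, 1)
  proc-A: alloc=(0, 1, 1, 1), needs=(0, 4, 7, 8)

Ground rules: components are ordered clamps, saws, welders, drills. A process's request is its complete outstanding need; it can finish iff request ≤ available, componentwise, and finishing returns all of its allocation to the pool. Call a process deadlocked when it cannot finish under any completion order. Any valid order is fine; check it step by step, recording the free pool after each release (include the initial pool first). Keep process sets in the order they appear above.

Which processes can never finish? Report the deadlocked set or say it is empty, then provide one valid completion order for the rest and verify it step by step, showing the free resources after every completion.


Deadlocked set: proc-D and proc-A.
Key observation: no order helps: past proc-C, proc-E, proc-G, proc-F, the free pool tops out at (6, 4, 8, 7), below what each blocked process needs in drills.
The rest can finish in the order proc-C, proc-E, proc-G, proc-F. Step-by-step check:
  pool = (2, 0, 3, 1)
  run proc-C (needs (0, 0, 1, 1), free (2, 0, 3, 1)); after release of (1, 0, 1, 1) the pool is (3, 0, 4, 2)
  run proc-E (needs (0, 0, 4, 2), free (3, 0, 4, 2)); after release of (1, 2, 1, 2) the pool is (4, 2, 5, 4)
  run proc-G (needs (2, 1, 0, 3), free (4, 2, 5, 4)); after release of (2, 0, 2, 0) the pool is (6, 2, 7, 4)
  run proc-F (needs (5, 2, 4, 2), free (6, 2, 7, 4)); after release of (0, 2, 1, 3) the pool is (6, 4, 8, 7)
The blocked processes can never fit:
  blocked: proc-D wants (0, 0, 4, 8), pool (6, 4, 8, 7) — not enough drills
  blocked: proc-A wants (0, 4, 7, 8), pool (6, 4, 8, 7) — not enough drills


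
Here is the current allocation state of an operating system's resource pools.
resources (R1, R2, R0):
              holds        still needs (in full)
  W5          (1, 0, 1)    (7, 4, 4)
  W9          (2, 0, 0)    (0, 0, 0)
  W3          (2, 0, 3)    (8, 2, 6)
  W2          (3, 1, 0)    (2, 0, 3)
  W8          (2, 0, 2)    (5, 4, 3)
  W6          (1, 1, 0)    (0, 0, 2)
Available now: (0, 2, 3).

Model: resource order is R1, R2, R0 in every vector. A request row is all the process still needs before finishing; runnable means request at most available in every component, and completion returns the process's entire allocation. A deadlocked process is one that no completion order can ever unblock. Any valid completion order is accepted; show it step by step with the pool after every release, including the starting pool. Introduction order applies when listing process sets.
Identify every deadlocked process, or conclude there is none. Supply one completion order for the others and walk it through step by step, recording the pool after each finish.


The deadlocked set is empty.
Key observation: starting with W9, each completion frees enough for the next — no one is permanently blocked.
A valid finishing order for the others: W9, W2, W6, W8, W5, W3. Walking it through:
  pool = (0, 2, 3)
  W9 needs (0, 0, 0) <= (0, 2, 3) -> finishes; pool += (2, 0, 0) = (2, 2, 3)
  W2 needs (2, 0, 3) <= (2, 2, 3) -> finishes; pool += (3, 1, 0) = (5, 3, 3)
  W6 needs (0, 0, 2) <= (5, 3, 3) -> finishes; pool += (1, 1, 0) = (6, 4, 3)
  W8 needs (5, 4, 3) <= (6, 4, 3) -> finishes; pool += (2, 0, 2) = (8, 4, 5)
  W5 needs (7, 4, 4) <= (8, 4, 5) -> finishes; pool += (1, 0, 1) = (9, 4, 6)
  W3 needs (8, 2, 6) <= (9, 4, 6) -> finishes; pool += (2, 0, 3) = (11, 4, 9)


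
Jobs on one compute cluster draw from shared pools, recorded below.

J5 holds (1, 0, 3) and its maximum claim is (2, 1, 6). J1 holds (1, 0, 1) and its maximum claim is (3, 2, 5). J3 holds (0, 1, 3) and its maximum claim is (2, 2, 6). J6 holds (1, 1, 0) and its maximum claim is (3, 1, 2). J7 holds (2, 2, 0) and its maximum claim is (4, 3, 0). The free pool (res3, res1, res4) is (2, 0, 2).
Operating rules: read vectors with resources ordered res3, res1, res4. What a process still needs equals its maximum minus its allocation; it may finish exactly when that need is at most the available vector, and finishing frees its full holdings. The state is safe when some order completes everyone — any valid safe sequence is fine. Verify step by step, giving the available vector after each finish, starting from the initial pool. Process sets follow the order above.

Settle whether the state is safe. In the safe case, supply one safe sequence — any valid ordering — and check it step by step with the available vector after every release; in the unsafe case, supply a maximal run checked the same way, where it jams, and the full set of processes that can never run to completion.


The state is UNSAFE.
Key observation: J6, J7 can finish, but then (5, 3, 2) is all there is, and the blocked group's res4 demands exceed it.
The run J6, J7 cannot be extended any further. Verifying each step:
  pool = (2, 0, 2)
  J6: need (2, 0, 2) fits (2, 0, 2); releases (1, 1, 0), pool now (3, 1, 2)
  J7: need (2, 1, 0) fits (3, 1, 2); releases (2, 2, 0), pool now (5, 3, 2)
  blocked: J5 wants (1, 1, 3), pool (5, 3, 2) — not enough res4
  blocked: J1 wants (2, 2, 4), pool (5, 3, 2) — not enough res4
  blocked: J3 wants (2, 1, 3), pool (5, 3, 2) — not enough res4
Permanently blocked: J5, J1 and J3.


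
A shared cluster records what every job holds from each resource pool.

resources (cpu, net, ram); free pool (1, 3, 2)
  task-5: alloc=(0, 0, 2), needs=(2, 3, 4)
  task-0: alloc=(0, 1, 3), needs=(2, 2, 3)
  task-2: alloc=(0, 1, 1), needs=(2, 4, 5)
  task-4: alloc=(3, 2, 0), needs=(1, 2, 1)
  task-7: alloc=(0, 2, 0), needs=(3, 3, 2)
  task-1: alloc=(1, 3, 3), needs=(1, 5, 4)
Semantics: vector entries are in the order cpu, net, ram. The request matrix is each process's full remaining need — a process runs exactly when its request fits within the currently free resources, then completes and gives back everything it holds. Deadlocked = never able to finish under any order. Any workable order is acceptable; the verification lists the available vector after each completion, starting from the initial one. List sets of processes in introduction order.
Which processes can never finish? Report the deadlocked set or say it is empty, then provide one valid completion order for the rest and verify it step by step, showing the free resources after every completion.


Deadlocked: task-5, task-0, task-2 and task-1.
Key observation: the wall is ram: completing task-4, task-7 brings the pool only to (4, 7, 2), and all the rest need more.
One completion order for the rest: task-4, task-7. Walking it through:
  pool = (1, 3, 2)
  task-4: need (1, 2, 1) fits (1, 3, 2); releases (3, 2, 0), pool now (4, 5, 2)
  task-7: need (3, 3, 2) fits (4, 5, 2); releases (0, 2, 0), pool now (4, 7, 2)
The blocked processes can never fit:
  task-5 still needs (2, 3, 4) but only (4, 7, 2) is free — short on ram
  task-0 still needs (2, 2, 3) but only (4, 7, 2) is free — short on ram
  task-2 still needs (2, 4, 5) but only (4, 7, 2) is free — short on ram
  task-1 still needs (1, 5, 4) but only (4, 7, 2) is free — short on ram


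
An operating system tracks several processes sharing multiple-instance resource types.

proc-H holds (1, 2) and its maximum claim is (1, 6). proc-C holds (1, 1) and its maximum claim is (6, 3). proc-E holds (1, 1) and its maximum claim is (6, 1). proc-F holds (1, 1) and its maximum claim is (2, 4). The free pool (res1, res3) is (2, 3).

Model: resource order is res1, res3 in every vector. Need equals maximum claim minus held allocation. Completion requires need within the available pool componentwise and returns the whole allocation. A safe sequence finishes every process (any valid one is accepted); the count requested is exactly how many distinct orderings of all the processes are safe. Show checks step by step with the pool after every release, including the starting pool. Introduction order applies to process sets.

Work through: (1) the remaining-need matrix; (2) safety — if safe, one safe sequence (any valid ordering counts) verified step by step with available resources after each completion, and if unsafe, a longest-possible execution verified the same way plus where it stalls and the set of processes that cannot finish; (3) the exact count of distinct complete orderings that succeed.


(1) Remaining need (order res1, res3):
  proc-H: (0, 4)
  proc-C: (5, 2)
  proc-E: (5, 0)
  proc-F: (1, 3)
(2) UNSAFE — no complete ordering exists.
Key observation: res1 is the bottleneck — with proc-F, proc-H done the pool holds (4, 6), short of every remaining need.
The run proc-F, proc-H cannot be extended any further. Walking it through:
  pool = (2, 3)
  proc-F needs (1, 3) <= (2, 3) -> finishes; pool += (1, 1) = (3, 4)
  proc-H needs (0, 4) <= (3, 4) -> finishes; pool += (1, 2) = (4, 6)
  blocked: proc-C wants (5, 2), pool (4, 6) — not enough res1
  blocked: proc-E wants (5, 0), pool (4, 6) — not enough res1
Processes that can never finish: proc-C and proc-E.
(3) Exactly 0 of the possible complete orderings are safe sequences.


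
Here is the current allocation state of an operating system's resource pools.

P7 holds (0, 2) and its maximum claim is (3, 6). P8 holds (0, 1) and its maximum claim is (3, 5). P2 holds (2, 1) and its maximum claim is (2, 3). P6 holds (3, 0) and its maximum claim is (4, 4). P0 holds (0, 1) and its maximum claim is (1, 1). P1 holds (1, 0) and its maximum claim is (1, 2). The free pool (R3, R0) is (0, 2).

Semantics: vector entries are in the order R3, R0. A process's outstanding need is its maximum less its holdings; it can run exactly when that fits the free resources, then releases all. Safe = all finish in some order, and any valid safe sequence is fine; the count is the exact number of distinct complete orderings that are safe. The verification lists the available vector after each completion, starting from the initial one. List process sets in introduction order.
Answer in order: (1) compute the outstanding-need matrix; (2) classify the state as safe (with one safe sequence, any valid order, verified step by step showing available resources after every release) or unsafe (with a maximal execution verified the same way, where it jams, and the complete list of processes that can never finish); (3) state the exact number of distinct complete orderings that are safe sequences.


(1) Remaining need (order R3, R0):
  P7: (3, 4)
  P8: (3, 4)
  P2: (0, 2)
  P6: (1, 4)
  P0: (1, 0)
  P1: (0, 2)
(2) SAFE. One safe sequence: P2, P0, P6, P1, P8, P7.
Key observation: P2 is the earliest step where a requested resource binds exactly: need (0, 2), pool (0, 2) at its turn.
Check, step by step:
  pool = (0, 2)
  P2 needs (0, 2) <= (0, 2) -> finishes; pool += (2, 1) = (2, 3)
  P0 needs (1, 0) <= (2, 3) -> finishes; pool += (0, 1) = (2, 4)
  P6 needs (1, 4) <= (2, 4) -> finishes; pool += (3, 0) = (5, 4)
  P1 needs (0, 2) <= (5, 4) -> finishes; pool += (1, 0) = (6, 4)
  P8 needs (3, 4) <= (6, 4) -> finishes; pool += (0, 1) = (6, 5)
  P7 needs (3, 4) <= (6, 5) -> finishes; pool += (0, 2) = (6, 7)
(3) Exactly 30 of the possible complete orderings are safe sequences.


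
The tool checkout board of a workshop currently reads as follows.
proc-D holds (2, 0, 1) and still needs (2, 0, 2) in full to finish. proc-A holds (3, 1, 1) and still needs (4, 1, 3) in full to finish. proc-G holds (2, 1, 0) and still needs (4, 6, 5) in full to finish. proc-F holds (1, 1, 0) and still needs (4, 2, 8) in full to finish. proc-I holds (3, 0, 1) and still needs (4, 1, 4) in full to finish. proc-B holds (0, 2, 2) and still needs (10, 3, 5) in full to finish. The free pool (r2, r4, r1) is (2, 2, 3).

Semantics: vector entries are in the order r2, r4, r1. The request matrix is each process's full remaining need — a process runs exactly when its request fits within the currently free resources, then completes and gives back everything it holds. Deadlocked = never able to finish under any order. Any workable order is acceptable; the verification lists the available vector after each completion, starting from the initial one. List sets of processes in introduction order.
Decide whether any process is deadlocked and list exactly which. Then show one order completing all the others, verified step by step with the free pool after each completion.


No process is deadlocked.
Key observation: the pool covers proc-D at once, and every later process fits after earlier releases.
One completion order for the rest: proc-D, proc-A, proc-I, proc-B, proc-F, proc-G. Check, step by step:
  pool = (2, 2, 3)
  proc-D: need (2, 0, 2) fits (2, 2, 3); releases (2, 0, 1), pool now (4, 2, 4)
  proc-A: need (4, 1, 3) fits (4, 2, 4); releases (3, 1, 1), pool now (7, 3, 5)
  proc-I: need (4, 1, 4) fits (7, 3, 5); releases (3, 0, 1), pool now (10, 3, 6)
  proc-B: need (10, 3, 5) fits (10, 3, 6); releases (0, 2, 2), pool now (10, 5, 8)
  proc-F: need (4, 2, 8) fits (10, 5, 8); releases (1, 1, 0), pool now (11, 6, 8)
  proc-G: need (4, 6, 5) fits (11, 6, 8); releases (2, 1, 0), pool now (13, 7, 8)


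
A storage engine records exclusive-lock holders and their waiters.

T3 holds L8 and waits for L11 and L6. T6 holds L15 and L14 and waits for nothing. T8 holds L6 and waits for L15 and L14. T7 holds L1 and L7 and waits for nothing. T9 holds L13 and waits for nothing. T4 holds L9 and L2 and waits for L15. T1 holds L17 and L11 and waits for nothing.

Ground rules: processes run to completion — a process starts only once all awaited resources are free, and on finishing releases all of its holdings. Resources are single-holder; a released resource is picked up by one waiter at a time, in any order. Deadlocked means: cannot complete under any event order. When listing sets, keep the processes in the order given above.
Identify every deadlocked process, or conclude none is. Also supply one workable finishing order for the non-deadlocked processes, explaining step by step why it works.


Nothing here is deadlocked.
Key observation: there is no circular wait here — follow any chain and it reaches a process that is free to run now.
A valid finishing order for the others: T1, T6, T9, T8, T4, T7, T3.
Check, step by step:
  T1: no waits; runs immediately, freeing L17 and L11
  T6: no waits; runs immediately, freeing L15 and L14
  T9: no waits; runs immediately, freeing L13
  T8: everything it awaited (L15 and L14) is free; runs, freeing L6
  T4: everything it awaited (L15) is free; runs, freeing L9 and L2
  T7: no waits; runs immediately, freeing L1 and L7
  T3: everything it awaited (L11 and L6) is free; runs, freeing L8


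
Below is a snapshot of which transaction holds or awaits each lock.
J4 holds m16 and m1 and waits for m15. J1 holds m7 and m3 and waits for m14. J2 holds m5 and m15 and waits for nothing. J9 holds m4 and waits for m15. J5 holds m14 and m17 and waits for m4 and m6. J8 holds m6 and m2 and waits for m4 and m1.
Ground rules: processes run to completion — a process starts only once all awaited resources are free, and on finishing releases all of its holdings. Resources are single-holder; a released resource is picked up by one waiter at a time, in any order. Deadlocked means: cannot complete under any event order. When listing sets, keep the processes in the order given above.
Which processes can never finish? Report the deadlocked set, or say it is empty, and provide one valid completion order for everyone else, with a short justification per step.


No process is deadlocked.
Key observation: the waits form no ring: some process can always run, and its releases unblock the others one by one.
The rest can finish in the order J2, J9, J4, J8, J5, J1.
Walking it through:
  run J2 (it waits on nothing); releases m5 and m15
  run J9 (all its waits — m15 — are resolved); releases m4
  run J4 (all its waits — m15 — are resolved); releases m16 and m1
  run J8 (all its waits — m4 and m1 — are resolved); releases m6 and m2
  run J5 (all its waits — m4 and m6 — are resolved); releases m14 and m17
  run J1 (all its waits — m14 — are resolved); releases m7 and m3


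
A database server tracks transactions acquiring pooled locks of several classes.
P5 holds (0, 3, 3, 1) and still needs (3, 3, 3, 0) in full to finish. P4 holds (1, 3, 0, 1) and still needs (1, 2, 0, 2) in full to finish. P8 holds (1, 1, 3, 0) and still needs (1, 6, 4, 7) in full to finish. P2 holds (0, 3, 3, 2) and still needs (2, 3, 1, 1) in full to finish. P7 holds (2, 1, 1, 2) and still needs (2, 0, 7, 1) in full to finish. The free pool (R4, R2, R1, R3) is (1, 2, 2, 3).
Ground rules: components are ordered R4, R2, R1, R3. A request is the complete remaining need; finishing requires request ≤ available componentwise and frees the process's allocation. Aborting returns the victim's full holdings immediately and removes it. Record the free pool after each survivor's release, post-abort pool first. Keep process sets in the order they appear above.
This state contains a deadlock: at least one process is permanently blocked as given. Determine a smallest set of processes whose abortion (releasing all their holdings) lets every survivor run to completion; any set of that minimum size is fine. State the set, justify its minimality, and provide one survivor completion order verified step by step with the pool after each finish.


Minimum abort set: P8.
Key observation: P5 had no path to completion before; after the abort of P8 ((1, 1, 3, 0) returned), step 3 is where it fits.
Minimality: the empty abort set fails — the state is deadlocked as it stands.
The survivors complete as P4, P2, P5, P7. Step-by-step check (starting from the post-abort pool):
  pool = (2, 3, 5, 3)
  P4: need (1, 2, 0, 2) fits (2, 3, 5, 3); releases (1, 3, 0, 1), pool now (3, 6, 5, 4)
  P2: need (2, 3, 1, 1) fits (3, 6, 5, 4); releases (0, 3, 3, 2), pool now (3, 9, 8, 6)
  P5: need (3, 3, 3, 0) fits (3, 9, 8, 6); releases (0, 3, 3, 1), pool now (3, 12, 11, 7)
  P7: need (2, 0, 7, 1) fits (3, 12, 11, 7); releases (2, 1, 1, 2), pool now (5, 13, 12, 9)


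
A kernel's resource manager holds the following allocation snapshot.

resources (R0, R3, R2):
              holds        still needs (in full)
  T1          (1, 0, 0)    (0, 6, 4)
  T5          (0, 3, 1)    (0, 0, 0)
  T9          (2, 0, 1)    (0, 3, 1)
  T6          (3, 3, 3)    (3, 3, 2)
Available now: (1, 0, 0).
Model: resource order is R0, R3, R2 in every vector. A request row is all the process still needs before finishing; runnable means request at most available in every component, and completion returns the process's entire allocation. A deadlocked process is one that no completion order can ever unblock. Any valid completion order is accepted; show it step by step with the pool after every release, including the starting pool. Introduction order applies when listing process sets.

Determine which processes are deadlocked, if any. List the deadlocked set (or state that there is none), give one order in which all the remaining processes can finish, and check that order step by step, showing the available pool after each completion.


The deadlocked set is empty.
Key observation: there is always a runnable process — T5 first — so the state unwinds completely.
A valid finishing order for the others: T5, T9, T6, T1. Verifying each step:
  pool = (1, 0, 0)
  T5: need (0, 0, 0) fits (1, 0, 0); releases (0, 3, 1), pool now (1, 3, 1)
  T9: need (0, 3, 1) fits (1, 3, 1); releases (2, 0, 1), pool now (3, 3, 2)
  T6: need (3, 3, 2) fits (3, 3, 2); releases (3, 3, 3), pool now (6, 6, 5)
  T1: need (0, 6, 4) fits (6, 6, 5); releases (1, 0, 0), pool now (7, 6, 5)


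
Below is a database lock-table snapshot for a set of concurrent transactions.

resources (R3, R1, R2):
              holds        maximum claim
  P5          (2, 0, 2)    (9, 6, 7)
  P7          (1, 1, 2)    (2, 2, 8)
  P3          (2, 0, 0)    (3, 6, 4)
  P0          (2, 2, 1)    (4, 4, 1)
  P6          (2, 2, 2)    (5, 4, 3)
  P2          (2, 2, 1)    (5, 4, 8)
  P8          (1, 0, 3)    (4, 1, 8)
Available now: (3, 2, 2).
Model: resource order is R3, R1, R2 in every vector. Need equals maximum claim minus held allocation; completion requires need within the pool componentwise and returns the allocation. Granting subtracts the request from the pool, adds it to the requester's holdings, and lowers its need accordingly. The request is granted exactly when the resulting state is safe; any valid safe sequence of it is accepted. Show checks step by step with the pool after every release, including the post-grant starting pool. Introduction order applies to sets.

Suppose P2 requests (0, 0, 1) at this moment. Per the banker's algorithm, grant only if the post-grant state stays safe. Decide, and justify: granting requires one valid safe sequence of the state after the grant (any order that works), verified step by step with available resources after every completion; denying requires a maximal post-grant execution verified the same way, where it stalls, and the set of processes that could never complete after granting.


DENY: after the grant no complete ordering would exist.
Key observation: once P6, P0, P3 finish, the pool peaks at (9, 6, 4) — and every remaining process still needs more R2 than that.
After a pretend grant, a maximal execution: P6, P0, P3 — then nothing else fits. Step-by-step check:
  pool = (3, 2, 1)
  P6 needs (3, 2, 1) <= (3, 2, 1) -> finishes; pool += (2, 2, 2) = (5, 4, 3)
  P0 needs (2, 2, 0) <= (5, 4, 3) -> finishes; pool += (2, 2, 1) = (7, 6, 4)
  P3 needs (1, 6, 4) <= (7, 6, 4) -> finishes; pool += (2, 0, 0) = (9, 6, 4)
  P5 still needs (7, 6, 5) but only (9, 6, 4) is free — short on R2
  P7 still needs (1, 1, 6) but only (9, 6, 4) is free — short on R2
  P2 still needs (3, 2, 6) but only (9, 6, 4) is free — short on R2
  P8 still needs (3, 1, 5) but only (9, 6, 4) is free — short on R2
Post-grant, the permanently blocked set is P5, P7, P2 and P8.


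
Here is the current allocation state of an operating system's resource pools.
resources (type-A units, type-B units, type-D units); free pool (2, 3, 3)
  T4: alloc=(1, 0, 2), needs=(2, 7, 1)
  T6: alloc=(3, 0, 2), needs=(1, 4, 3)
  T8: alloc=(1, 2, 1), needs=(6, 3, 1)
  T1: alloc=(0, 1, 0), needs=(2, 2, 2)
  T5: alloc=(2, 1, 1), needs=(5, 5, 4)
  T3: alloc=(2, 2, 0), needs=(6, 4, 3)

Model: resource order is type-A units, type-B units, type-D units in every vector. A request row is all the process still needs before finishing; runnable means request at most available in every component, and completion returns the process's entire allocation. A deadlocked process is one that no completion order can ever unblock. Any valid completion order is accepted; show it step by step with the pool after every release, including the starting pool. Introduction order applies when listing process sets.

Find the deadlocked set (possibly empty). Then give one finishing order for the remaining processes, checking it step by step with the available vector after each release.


Deadlocked: T4, T8, T5 and T3.
Key observation: after T1, T6 the pool peaks at (5, 4, 5), and each blocked process is short somewhere: T4 on type-B units; T8 on type-A units; T5 on type-B units; T3 on type-A units.
One completion order for the rest: T1, T6. Check, step by step:
  pool = (2, 3, 3)
  run T1 (needs (2, 2, 2), free (2, 3, 3)); after release of (0, 1, 0) the pool is (2, 4, 3)
  run T6 (needs (1, 4, 3), free (2, 4, 3)); after release of (3, 0, 2) the pool is (5, 4, 5)
The blocked processes can never fit:
  T4 cannot run: need (2, 7, 1) vs free (5, 4, 5) (insufficient type-B units)
  T8 cannot run: need (6, 3, 1) vs free (5, 4, 5) (insufficient type-A units)
  T5 cannot run: need (5, 5, 4) vs free (5, 4, 5) (insufficient type-B units)
  T3 cannot run: need (6, 4, 3) vs free (5, 4, 5) (insufficient type-A units)


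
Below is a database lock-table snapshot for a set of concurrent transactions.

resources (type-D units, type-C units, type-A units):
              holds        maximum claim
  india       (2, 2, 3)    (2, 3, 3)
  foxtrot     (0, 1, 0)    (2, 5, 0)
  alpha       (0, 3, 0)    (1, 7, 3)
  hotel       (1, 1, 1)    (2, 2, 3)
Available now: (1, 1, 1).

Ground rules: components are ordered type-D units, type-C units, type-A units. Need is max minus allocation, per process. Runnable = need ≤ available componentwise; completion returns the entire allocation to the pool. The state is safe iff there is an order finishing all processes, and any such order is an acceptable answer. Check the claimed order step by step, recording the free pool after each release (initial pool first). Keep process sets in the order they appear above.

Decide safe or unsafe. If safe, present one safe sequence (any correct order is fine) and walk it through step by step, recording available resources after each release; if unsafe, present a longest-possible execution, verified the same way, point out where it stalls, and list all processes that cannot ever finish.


SAFE — a valid safe sequence is india, hotel, alpha, foxtrot.
Key observation: reading the order forward, india is the first process whose need (0, 1, 0) meets the free pool (1, 1, 1) exactly on a resource it requests.
Verifying each step:
  pool = (1, 1, 1)
  india needs (0, 1, 0) <= (1, 1, 1) -> finishes; pool += (2, 2, 3) = (3, 3, 4)
  hotel needs (1, 1, 2) <= (3, 3, 4) -> finishes; pool += (1, 1, 1) = (4, 4, 5)
  alpha needs (1, 4, 3) <= (4, 4, 5) -> finishes; pool += (0, 3, 0) = (4, 7, 5)
  foxtrot needs (2, 4, 0) <= (4, 7, 5) -> finishes; pool += (0, 1, 0) = (4, 8, 5)


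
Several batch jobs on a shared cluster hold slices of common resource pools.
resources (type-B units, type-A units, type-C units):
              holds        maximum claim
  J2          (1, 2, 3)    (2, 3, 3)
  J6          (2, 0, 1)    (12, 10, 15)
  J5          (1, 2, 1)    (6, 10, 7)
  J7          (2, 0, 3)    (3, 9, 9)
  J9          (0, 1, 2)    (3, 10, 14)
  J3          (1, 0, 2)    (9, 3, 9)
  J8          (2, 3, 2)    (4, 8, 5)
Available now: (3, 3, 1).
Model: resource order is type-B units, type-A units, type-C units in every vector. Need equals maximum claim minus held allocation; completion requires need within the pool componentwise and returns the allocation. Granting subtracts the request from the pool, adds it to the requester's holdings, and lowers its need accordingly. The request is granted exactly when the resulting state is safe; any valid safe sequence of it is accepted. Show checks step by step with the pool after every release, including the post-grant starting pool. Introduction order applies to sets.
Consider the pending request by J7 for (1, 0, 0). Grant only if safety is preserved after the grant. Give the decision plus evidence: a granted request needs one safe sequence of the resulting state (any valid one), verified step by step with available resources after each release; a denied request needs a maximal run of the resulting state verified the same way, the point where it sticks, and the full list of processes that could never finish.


GRANT — the state after the grant stays safe, e.g. via J2, J8, J5, J7, J3, J9, J6.
Key observation: granting shrinks the pool to (2, 3, 1), yet J2 still fits and the chain goes through.
Verifying the post-grant state step by step:
  pool = (2, 3, 1)
  J2: need (1, 1, 0) fits (2, 3, 1); releases (1, 2, 3), pool now (3, 5, 4)
  J8: need (2, 5, 3) fits (3, 5, 4); releases (2, 3, 2), pool now (5, 8, 6)
  J5: need (5, 8, 6) fits (5, 8, 6); releases (1, 2, 1), pool now (6, 10, 7)
  J7: need (0, 9, 6) fits (6, 10, 7); releases (3, 0, 3), pool now (9, 10, 10)
  J3: need (8, 3, 7) fits (9, 10, 10); releases (1, 0, 2), pool now (10, 10, 12)
  J9: need (3, 9, 12) fits (10, 10, 12); releases (0, 1, 2), pool now (10, 11, 14)
  J6: need (10, 10, 14) fits (10, 11, 14); releases (2, 0, 1), pool now (12, 11, 15)


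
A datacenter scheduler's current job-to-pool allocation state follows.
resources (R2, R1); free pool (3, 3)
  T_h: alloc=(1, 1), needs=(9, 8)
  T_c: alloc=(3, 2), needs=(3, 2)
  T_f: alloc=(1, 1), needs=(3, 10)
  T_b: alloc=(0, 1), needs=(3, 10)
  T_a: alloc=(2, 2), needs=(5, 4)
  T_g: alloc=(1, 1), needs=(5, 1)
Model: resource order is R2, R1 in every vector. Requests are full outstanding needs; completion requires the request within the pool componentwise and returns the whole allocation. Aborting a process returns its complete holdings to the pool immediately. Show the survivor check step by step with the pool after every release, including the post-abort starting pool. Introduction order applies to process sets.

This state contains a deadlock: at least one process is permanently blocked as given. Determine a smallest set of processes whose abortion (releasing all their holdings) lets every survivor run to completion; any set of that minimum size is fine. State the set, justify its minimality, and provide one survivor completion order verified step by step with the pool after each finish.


Minimum abort set: T_b.
Key observation: no ordering could ever have run T_f before the abort of T_b; with (0, 1) back in the pool it fits at step 5.
No smaller set exists: with zero aborts the deadlock remains.
One survivor order: T_c, T_g, T_a, T_h, T_f. Check, step by step (post-abort pool first):
  pool = (3, 4)
  T_c: need (3, 2) fits (3, 4); releases (3, 2), pool now (6, 6)
  T_g: need (5, 1) fits (6, 6); releases (1, 1), pool now (7, 7)
  T_a: need (5, 4) fits (7, 7); releases (2, 2), pool now (9, 9)
  T_h: need (9, 8) fits (9, 9); releases (1, 1), pool now (10, 10)
  T_f: need (3, 10) fits (10, 10); releases (1, 1), pool now (11, 11)


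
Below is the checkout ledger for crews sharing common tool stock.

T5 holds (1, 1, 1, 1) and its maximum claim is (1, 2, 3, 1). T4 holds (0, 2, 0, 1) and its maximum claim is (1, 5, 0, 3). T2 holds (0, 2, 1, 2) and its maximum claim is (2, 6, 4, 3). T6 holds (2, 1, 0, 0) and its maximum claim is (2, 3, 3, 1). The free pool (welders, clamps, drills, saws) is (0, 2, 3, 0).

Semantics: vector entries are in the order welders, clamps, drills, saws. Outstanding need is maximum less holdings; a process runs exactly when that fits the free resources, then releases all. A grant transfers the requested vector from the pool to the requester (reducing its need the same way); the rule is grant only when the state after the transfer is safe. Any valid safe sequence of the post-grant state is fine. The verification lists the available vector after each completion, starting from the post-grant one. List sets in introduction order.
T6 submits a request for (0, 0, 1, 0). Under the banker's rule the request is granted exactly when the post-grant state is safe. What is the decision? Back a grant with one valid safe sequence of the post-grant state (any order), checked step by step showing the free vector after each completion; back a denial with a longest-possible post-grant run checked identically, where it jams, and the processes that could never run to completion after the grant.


GRANT. The post-grant state is safe; one safe sequence: T5, T6, T2, T4.
Key observation: after the grant the pool drops to (0, 2, 2, 0), which still lets T5 finish first and unwind the rest.
Check on the post-grant state, step by step:
  pool = (0, 2, 2, 0)
  T5: need (0, 1, 2, 0) fits (0, 2, 2, 0); releases (1, 1, 1, 1), pool now (1, 3, 3, 1)
  T6: need (0, 2, 2, 1) fits (1, 3, 3, 1); releases (2, 1, 1, 0), pool now (3, 4, 4, 1)
  T2: need (2, 4, 3, 1) fits (3, 4, 4, 1); releases (0, 2, 1, 2), pool now (3, 6, 5, 3)
  T4: need (1, 3, 0, 2) fits (3, 6, 5, 3); releases (0, 2, 0, 1), pool now (3, 8, 5, 4)


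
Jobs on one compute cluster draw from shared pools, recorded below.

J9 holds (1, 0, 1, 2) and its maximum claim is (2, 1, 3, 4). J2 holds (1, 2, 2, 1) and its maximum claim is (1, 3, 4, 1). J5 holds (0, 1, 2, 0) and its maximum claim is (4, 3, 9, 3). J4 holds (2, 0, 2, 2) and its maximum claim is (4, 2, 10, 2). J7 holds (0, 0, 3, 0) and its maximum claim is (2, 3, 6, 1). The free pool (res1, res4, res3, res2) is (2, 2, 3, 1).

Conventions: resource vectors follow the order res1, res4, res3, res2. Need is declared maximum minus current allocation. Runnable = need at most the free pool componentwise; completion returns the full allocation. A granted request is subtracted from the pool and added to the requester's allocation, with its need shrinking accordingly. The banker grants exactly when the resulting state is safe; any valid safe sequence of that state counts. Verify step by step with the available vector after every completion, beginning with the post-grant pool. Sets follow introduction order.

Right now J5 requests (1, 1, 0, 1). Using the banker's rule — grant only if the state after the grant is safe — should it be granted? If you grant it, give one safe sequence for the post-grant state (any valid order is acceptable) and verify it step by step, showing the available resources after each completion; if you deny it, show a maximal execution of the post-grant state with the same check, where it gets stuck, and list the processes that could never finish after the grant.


GRANT: granting preserves safety; a valid post-grant sequence is J2, J7, J4, J5, J9.
Key observation: with (1, 1, 3, 0) left after the transfer, J2 can run at once — the state stays safe.
Step-by-step check of the post-grant state:
  pool = (1, 1, 3, 0)
  J2 needs (0, 1, 2, 0) <= (1, 1, 3, 0) -> finishes; pool += (1, 2, 2, 1) = (2, 3, 5, 1)
  J7 needs (2, 3, 3, 1) <= (2, 3, 5, 1) -> finishes; pool += (0, 0, 3, 0) = (2, 3, 8, 1)
  J4 needs (2, 2, 8, 0) <= (2, 3, 8, 1) -> finishes; pool += (2, 0, 2, 2) = (4, 3, 10, 3)
  J5 needs (3, 1, 7, 2) <= (4, 3, 10, 3) -> finishes; pool += (1, 2, 2, 1) = (5, 5, 12, 4)
  J9 needs (1, 1, 2, 2) <= (5, 5, 12, 4) -> finishes; pool += (1, 0, 1, 2) = (6, 5, 13, 6)


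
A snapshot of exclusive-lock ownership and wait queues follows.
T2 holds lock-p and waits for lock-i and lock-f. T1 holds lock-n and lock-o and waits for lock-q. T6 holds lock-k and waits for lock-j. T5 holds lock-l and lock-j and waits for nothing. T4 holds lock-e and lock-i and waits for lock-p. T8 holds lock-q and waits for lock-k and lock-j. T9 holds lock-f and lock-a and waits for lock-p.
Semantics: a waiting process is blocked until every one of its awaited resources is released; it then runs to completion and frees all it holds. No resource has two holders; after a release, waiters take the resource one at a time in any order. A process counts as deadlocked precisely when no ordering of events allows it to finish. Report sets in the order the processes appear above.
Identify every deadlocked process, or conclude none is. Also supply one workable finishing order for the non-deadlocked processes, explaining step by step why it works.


Deadlocked set: T2, T4 and T9.
Key observation: T2 -> T4 -> T2 is a circular wait — nothing in it can go first; T9 is caught in further circular waits.
The rest can finish in the order T5, T6, T8, T1.
Verifying each step:
  T5 waits on nothing -> runs at once and releases lock-l and lock-j
  run T6 (all its waits — lock-j — are resolved); releases lock-k
  run T8 (all its waits — lock-k and lock-j — are resolved); releases lock-q
  run T1 (all its waits — lock-q — are resolved); releases lock-n and lock-o


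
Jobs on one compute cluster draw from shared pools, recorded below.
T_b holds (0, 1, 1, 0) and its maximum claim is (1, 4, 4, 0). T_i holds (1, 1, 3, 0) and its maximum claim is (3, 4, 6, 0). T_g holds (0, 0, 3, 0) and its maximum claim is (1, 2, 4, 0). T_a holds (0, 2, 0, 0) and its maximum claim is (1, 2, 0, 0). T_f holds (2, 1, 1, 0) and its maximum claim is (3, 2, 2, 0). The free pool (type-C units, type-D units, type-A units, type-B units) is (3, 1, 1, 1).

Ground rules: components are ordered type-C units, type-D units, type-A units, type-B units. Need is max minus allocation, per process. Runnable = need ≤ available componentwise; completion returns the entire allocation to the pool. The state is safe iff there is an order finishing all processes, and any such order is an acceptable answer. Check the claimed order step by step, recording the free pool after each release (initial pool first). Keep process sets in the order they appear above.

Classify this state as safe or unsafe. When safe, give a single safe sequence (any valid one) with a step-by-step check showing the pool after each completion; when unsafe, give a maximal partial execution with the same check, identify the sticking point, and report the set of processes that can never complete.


SAFE — a valid safe sequence is T_a, T_g, T_i, T_f, T_b.
Key observation: T_g marks the first exact bind of the order: its need (1, 2, 1, 0) fits the free (3, 3, 1, 1) with zero slack on a requested resource.
Verifying each step:
  pool = (3, 1, 1, 1)
  T_a needs (1, 0, 0, 0) <= (3, 1, 1, 1) -> finishes; pool += (0, 2, 0, 0) = (3, 3, 1, 1)
  T_g needs (1, 2, 1, 0) <= (3, 3, 1, 1) -> finishes; pool += (0, 0, 3, 0) = (3, 3, 4, 1)
  T_i needs (2, 3, 3, 0) <= (3, 3, 4, 1) -> finishes; pool += (1, 1, 3, 0) = (4, 4, 7, 1)
  T_f needs (1, 1, 1, 0) <= (4, 4, 7, 1) -> finishes; pool += (2, 1, 1, 0) = (6, 5, 8, 1)
  T_b needs (1, 3, 3, 0) <= (6, 5, 8, 1) -> finishes; pool += (0, 1, 1, 0) = (6, 6, 9, 1)
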